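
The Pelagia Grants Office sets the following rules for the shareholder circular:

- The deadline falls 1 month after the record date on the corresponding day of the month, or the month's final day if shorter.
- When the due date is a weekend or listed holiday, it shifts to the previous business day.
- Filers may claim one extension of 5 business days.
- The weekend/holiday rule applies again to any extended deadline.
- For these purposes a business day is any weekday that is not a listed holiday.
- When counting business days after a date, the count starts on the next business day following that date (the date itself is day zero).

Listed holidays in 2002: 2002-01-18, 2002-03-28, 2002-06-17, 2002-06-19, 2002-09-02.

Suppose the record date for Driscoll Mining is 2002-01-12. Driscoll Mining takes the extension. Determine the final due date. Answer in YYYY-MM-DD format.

1 month after 2002-01-12, on the same day of the month, is 2002-02-12.
2002-02-12 falls on a Tuesday, which is a business day, so no adjustment is needed.
Applying the 5-business-day extension: 5 business days after 2002-02-12 is 2002-02-19.
2002-02-19 (Tuesday) is already a business day.
Deadline: 2002-02-19.

2002-02-19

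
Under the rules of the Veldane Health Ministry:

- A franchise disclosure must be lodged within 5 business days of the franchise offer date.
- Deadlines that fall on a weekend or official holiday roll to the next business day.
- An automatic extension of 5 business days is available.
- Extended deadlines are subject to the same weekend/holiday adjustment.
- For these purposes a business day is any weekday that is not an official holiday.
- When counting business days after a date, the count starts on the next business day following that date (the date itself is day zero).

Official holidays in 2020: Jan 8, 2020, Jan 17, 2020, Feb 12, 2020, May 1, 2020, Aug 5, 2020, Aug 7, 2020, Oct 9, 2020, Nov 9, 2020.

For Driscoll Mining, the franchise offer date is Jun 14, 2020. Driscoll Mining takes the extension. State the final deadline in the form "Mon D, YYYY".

Jun 26, 2020

5 business days after Jun 14, 2020, excluding weekends and holidays, is Jun 19, 2020.
Jun 19, 2020 is a Friday and not a listed holiday, so it stands.
Counting 5 further business days from Jun 19, 2020 reaches Jun 26, 2020.
Jun 26, 2020 is a Friday and not a listed holiday, so it stands.
The final due date is Jun 26, 2020.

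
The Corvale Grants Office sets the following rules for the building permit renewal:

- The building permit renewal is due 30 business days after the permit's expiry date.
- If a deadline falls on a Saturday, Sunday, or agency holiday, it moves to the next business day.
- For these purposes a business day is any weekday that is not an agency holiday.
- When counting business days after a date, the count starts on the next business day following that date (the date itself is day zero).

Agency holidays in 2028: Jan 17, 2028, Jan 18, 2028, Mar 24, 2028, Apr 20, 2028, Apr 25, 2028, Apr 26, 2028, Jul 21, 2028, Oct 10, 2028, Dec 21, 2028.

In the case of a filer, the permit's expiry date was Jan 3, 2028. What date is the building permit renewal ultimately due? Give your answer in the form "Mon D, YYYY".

Feb 16, 2028

Starting the day after Jan 3, 2028 and counting 30 business days lands on Feb 16, 2028.
Feb 16, 2028 is a Wednesday and not a listed holiday, so it stands.
The final due date is Feb 16, 2028.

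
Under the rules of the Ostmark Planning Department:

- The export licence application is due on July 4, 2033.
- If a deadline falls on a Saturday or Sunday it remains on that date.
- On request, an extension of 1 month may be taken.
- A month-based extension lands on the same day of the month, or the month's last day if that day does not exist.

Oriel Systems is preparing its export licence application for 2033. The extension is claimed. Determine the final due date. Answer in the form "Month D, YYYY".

The statutory due date is July 4, 2033.
July 4, 2033 falls on a Monday. The rules make no weekend/holiday allowance, so it remains July 4, 2033.
Add 1 month to July 4, 2033: August 4, 2033.
August 4, 2033 falls on a Thursday. The rules make no weekend/holiday allowance, so it remains August 4, 2033.
Deadline: August 4, 2033.

August 4, 2033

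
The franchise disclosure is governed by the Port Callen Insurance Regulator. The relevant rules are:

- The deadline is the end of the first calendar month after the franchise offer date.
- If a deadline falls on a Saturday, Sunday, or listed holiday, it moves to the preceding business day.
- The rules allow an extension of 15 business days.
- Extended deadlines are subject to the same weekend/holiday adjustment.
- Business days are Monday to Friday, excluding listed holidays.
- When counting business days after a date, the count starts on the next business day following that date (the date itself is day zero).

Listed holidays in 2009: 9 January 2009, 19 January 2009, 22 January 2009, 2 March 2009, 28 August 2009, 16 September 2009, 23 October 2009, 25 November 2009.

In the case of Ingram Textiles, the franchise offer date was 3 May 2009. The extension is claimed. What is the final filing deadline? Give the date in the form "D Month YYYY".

21 July 2009

1 month after 3 May 2009 is June 2009; that month ends on 30 June 2009.
30 June 2009 falls on a Tuesday, which is a business day, so no adjustment is needed.
The 15-business-day extension runs from 30 June 2009 to 21 July 2009.
Since 21 July 2009 is a Tuesday and not a holiday, the date is unchanged.
Deadline: 21 July 2009.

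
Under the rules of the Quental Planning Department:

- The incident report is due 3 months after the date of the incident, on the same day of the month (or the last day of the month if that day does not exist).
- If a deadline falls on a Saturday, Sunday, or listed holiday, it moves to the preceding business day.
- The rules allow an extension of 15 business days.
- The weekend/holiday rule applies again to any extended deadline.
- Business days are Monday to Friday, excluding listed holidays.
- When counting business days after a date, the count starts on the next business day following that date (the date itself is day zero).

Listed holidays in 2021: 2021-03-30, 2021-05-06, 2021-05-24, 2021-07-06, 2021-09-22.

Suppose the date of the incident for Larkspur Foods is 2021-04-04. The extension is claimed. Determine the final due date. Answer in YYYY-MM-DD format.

2021-07-26

3 months from 2021-04-04 is 2021-07-04.
2021-07-04 is a Sunday; the preceding business day is 2021-07-02 (Friday).
Counting 15 further business days from 2021-07-02 reaches 2021-07-26.
2021-07-26 is a Monday and not a listed holiday, so it stands.
Final deadline: 2021-07-26.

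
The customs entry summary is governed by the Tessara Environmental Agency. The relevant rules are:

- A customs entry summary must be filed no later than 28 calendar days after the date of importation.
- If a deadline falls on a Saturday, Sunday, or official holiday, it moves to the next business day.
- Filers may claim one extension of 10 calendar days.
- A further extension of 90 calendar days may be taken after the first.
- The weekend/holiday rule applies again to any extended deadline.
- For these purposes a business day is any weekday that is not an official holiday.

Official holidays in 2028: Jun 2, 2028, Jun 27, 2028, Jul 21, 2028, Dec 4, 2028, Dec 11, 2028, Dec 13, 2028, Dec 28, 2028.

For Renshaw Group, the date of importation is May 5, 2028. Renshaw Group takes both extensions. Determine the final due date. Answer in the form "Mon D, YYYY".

Sep 13, 2028

From May 5, 2028, 28 calendar days later is Jun 2, 2028.
Jun 2, 2028 falls on a listed holiday. Rolling to the next business day gives Jun 5, 2028, a Monday.
The 10-calendar-day extension moves the deadline from Jun 5, 2028 to Jun 15, 2028.
Jun 15, 2028 falls on a Thursday, which is a business day, so no adjustment is needed.
The 90-calendar-day extension moves the deadline from Jun 15, 2028 to Sep 13, 2028.
Sep 13, 2028 (Wednesday) is already a business day.
So the filing is due Sep 13, 2028.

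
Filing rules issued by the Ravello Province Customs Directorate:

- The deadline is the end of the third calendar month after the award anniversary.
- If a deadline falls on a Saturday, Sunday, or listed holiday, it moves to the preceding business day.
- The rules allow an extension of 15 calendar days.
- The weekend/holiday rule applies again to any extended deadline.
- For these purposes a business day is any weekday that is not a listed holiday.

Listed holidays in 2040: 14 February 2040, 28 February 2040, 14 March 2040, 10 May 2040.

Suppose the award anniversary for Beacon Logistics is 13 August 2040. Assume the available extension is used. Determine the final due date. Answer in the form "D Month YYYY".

The third month after 13 August 2040 is November 2040, whose last day is 30 November 2040.
30 November 2040 falls on a Friday, which is a business day, so no adjustment is needed.
The 15-calendar-day extension moves the deadline from 30 November 2040 to 15 December 2040.
15 December 2040 is a Saturday; the preceding business day is 14 December 2040 (Friday).
So the filing is due 14 December 2040.

14 December 2040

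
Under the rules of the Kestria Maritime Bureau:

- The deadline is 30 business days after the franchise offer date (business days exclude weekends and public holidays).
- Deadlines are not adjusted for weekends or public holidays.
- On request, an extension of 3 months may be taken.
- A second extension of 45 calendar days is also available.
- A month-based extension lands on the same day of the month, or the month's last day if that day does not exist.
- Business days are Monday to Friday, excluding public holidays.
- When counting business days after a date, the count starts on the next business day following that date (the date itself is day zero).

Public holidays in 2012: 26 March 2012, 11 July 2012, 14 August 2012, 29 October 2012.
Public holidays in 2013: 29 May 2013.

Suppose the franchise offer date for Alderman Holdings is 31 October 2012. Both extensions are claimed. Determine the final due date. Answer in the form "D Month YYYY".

30 business days after 31 October 2012, excluding weekends and holidays, is 12 December 2012.
No adjustment is made for weekends or holidays, so 12 December 2012 stands.
Add 3 months to 12 December 2012: 12 March 2013.
No adjustment is made for weekends or holidays, so 12 March 2013 stands.
Applying the 45-calendar-day extension: 12 March 2013 + 45 days = 26 April 2013.
26 April 2013 is a Friday; no weekend or holiday adjustment applies.
So the filing is due 26 April 2013.

26 April 2013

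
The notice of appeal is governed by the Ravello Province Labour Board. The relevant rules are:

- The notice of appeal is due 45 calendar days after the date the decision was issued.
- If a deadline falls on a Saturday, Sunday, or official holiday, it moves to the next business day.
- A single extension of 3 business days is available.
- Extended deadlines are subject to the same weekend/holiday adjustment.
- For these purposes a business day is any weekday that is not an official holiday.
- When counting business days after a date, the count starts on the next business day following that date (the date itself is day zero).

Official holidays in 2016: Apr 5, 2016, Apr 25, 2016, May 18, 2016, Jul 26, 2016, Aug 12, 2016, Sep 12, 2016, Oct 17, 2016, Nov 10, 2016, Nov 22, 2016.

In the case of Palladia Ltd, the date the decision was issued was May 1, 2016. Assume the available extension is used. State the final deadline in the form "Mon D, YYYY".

Jun 20, 2016

Adding 45 calendar days to May 1, 2016 gives Jun 15, 2016.
Jun 15, 2016 (Wednesday) is already a business day.
The 3-business-day extension runs from Jun 15, 2016 to Jun 20, 2016.
Jun 20, 2016 is a Monday and not a listed holiday, so it stands.
So the filing is due Jun 20, 2016.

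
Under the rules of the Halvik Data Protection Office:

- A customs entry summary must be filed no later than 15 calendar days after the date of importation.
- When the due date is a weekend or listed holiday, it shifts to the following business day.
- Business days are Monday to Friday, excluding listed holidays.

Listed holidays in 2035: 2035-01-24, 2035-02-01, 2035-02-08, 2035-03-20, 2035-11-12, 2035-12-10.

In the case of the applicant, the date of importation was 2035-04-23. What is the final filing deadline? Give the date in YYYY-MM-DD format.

15 calendar days after 2035-04-23 is 2035-05-08.
2035-05-08 is a Tuesday and not a listed holiday, so it stands.
Final deadline: 2035-05-08.

2035-05-08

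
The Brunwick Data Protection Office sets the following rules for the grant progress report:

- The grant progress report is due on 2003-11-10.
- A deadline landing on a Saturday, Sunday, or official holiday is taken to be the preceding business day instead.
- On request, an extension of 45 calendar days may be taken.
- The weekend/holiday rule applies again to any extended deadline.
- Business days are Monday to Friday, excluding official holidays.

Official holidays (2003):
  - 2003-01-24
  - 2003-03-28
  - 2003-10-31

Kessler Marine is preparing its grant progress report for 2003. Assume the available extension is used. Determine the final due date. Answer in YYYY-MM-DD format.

2003-12-25

The statutory due date is 2003-11-10.
Since 2003-11-10 is a Monday and not a holiday, the date is unchanged.
The 45-calendar-day extension moves the deadline from 2003-11-10 to 2003-12-25.
2003-12-25 falls on a Thursday, which is a business day, so no adjustment is needed.
So the filing is due 2003-12-25.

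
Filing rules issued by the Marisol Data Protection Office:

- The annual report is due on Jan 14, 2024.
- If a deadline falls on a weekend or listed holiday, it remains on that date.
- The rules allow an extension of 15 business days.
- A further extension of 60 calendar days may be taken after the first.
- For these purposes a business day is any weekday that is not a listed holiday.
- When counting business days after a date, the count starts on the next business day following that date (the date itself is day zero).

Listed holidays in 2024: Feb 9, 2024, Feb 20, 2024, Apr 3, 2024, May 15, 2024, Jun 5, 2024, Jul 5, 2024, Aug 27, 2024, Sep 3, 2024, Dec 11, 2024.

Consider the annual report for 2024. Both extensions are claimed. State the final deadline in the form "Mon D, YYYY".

The statutory due date is Jan 14, 2024.
No adjustment is made for weekends or holidays, so Jan 14, 2024 stands.
The 15-business-day extension runs from Jan 14, 2024 to Feb 2, 2024.
No adjustment is made for weekends or holidays, so Feb 2, 2024 stands.
Applying the 60-calendar-day extension: Feb 2, 2024 + 60 days = Apr 2, 2024.
Apr 2, 2024 is a Tuesday; no weekend or holiday adjustment applies.
The final due date is Apr 2, 2024.

Apr 2, 2024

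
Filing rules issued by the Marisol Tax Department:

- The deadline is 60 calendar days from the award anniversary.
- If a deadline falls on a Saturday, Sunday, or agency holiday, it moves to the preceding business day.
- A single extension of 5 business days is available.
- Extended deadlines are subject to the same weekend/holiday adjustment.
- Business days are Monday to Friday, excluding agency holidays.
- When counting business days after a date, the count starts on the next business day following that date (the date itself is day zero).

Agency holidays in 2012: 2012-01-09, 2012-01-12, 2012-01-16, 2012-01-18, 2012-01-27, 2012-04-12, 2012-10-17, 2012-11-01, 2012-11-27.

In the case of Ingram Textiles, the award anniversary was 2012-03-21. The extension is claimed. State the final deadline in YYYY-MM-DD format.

Adding 60 calendar days to 2012-03-21 gives 2012-05-20.
Because 2012-05-20 is a Sunday, the deadline becomes 2012-05-18 (Friday).
Counting 5 further business days from 2012-05-18 reaches 2012-05-25.
2012-05-25 falls on a Friday, which is a business day, so no adjustment is needed.
So the filing is due 2012-05-25.

2012-05-25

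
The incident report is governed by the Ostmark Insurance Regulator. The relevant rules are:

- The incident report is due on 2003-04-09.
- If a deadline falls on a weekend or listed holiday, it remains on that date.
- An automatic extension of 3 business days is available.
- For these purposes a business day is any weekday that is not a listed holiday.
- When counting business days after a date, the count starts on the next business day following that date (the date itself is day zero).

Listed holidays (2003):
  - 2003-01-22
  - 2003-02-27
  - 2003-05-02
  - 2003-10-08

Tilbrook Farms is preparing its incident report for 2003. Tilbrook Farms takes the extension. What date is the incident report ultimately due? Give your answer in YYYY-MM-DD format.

2003-04-14

The statutory due date is 2003-04-09.
2003-04-09 is a Wednesday; no weekend or holiday adjustment applies.
The 3-business-day extension runs from 2003-04-09 to 2003-04-14.
No adjustment is made for weekends or holidays, so 2003-04-14 stands.
Final deadline: 2003-04-14.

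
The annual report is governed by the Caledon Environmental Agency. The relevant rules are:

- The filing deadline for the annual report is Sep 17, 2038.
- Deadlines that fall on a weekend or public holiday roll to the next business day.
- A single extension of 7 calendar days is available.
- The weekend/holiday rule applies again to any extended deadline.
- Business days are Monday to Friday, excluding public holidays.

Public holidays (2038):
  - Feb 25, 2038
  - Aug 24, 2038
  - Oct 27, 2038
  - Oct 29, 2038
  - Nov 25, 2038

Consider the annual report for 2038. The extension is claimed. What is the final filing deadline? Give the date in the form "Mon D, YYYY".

Sep 24, 2038

The statutory due date is Sep 17, 2038.
Sep 17, 2038 falls on a Friday, which is a business day, so no adjustment is needed.
Add the 7 calendar-day extension to Sep 17, 2038: Sep 24, 2038.
Since Sep 24, 2038 is a Friday and not a holiday, the date is unchanged.
The final due date is Sep 24, 2038.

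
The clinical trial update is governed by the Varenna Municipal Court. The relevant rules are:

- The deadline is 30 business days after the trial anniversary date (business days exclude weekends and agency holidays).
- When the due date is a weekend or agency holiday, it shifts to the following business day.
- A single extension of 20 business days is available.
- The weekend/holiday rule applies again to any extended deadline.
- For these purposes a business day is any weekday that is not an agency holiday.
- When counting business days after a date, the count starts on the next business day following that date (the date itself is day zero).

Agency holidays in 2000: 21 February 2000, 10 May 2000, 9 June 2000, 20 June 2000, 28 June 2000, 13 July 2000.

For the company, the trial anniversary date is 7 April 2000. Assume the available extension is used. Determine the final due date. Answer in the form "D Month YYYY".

21 June 2000

Starting the day after 7 April 2000 and counting 30 business days lands on 22 May 2000.
Since 22 May 2000 is a Monday and not a holiday, the date is unchanged.
Applying the 20-business-day extension: 20 business days after 22 May 2000 is 21 June 2000.
21 June 2000 falls on a Wednesday, which is a business day, so no adjustment is needed.
The final due date is 21 June 2000.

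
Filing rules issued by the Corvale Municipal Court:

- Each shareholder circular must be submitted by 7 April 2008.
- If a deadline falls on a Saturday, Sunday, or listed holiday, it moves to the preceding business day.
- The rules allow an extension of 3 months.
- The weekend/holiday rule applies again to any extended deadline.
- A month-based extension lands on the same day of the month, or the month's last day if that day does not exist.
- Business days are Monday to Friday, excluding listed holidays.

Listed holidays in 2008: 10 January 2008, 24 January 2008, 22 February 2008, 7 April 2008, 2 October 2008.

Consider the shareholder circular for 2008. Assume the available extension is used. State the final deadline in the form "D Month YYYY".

The stated deadline is 7 April 2008.
7 April 2008 is a listed holiday; the preceding business day is 4 April 2008 (Friday).
Applying the 3 months extension: 3 months after 4 April 2008 is 4 July 2008.
4 July 2008 falls on a Friday, which is a business day, so no adjustment is needed.
Final deadline: 4 July 2008.

4 July 2008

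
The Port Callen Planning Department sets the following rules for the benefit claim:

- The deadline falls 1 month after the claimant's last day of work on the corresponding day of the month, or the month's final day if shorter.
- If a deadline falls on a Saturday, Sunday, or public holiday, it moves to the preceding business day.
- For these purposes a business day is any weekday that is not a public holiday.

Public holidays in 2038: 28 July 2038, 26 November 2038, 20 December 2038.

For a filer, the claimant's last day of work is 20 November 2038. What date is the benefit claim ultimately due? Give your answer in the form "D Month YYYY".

1 month from 20 November 2038 is 20 December 2038.
20 December 2038 is a listed holiday, so it moves to the preceding business day, 17 December 2038 (Friday).
Deadline: 17 December 2038.

17 December 2038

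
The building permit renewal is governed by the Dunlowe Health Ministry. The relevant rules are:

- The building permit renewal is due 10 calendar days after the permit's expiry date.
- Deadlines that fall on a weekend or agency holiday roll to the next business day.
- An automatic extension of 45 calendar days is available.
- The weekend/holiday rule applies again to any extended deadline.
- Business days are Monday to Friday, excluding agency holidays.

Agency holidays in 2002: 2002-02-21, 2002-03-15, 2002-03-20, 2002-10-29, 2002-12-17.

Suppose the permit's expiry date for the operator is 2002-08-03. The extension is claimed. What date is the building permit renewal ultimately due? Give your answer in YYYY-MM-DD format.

2002-09-27

From 2002-08-03, 10 calendar days later is 2002-08-13.
2002-08-13 is a Tuesday and not a listed holiday, so it stands.
Add the 45 calendar-day extension to 2002-08-13: 2002-09-27.
2002-09-27 is a Friday and not a listed holiday, so it stands.
Deadline: 2002-09-27.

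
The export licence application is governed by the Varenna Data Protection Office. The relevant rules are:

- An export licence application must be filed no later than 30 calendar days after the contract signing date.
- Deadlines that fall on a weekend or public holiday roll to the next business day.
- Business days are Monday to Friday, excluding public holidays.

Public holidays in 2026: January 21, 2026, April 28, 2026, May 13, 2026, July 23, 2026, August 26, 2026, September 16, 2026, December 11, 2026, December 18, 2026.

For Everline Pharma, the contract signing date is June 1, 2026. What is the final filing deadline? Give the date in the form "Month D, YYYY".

July 1, 2026

Trigger date June 1, 2026 + 30 calendar days = July 1, 2026.
July 1, 2026 (Wednesday) is already a business day.
Final deadline: July 1, 2026.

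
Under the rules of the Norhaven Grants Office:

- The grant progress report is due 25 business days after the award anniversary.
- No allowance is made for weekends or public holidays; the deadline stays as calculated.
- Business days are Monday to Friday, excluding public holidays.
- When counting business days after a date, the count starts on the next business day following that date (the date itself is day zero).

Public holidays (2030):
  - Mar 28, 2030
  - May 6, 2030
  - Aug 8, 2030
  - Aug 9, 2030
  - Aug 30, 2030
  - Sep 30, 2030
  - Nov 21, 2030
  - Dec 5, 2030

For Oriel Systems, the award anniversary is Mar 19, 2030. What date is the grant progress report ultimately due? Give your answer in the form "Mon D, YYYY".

Apr 24, 2030

25 business days after Mar 19, 2030, excluding weekends and holidays, is Apr 24, 2030.
Apr 24, 2030 is a Wednesday; no weekend or holiday adjustment applies.
So the filing is due Apr 24, 2030.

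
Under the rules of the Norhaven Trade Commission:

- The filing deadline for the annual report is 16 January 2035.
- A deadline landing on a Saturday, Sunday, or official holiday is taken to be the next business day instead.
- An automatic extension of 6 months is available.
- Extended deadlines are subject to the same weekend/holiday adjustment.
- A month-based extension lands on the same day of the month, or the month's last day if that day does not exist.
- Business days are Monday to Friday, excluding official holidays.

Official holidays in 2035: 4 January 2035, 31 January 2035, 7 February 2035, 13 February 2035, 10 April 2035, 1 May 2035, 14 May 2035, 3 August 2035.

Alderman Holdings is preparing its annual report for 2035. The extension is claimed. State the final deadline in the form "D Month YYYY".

16 July 2035

The statutory due date is 16 January 2035.
16 January 2035 is a Tuesday and not a listed holiday, so it stands.
Add 6 months to 16 January 2035: 16 July 2035.
Since 16 July 2035 is a Monday and not a holiday, the date is unchanged.
Final deadline: 16 July 2035.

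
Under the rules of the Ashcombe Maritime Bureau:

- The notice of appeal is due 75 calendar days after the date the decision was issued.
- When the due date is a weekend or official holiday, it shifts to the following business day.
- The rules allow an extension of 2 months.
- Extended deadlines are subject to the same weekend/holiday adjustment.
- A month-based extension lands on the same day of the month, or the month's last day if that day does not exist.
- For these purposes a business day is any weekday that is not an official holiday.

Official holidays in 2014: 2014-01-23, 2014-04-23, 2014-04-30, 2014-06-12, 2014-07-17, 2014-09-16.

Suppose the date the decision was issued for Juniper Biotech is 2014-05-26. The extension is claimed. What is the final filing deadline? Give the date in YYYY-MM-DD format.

2014-10-13

Adding 75 calendar days to 2014-05-26 gives 2014-08-09.
2014-08-09 is a Saturday, so it moves to the next business day, 2014-08-11 (Monday).
Applying the 2 months extension: 2 months after 2014-08-11 is 2014-10-11.
2014-10-11 falls on a Saturday. Rolling to the next business day gives 2014-10-13, a Monday.
The final due date is 2014-10-13.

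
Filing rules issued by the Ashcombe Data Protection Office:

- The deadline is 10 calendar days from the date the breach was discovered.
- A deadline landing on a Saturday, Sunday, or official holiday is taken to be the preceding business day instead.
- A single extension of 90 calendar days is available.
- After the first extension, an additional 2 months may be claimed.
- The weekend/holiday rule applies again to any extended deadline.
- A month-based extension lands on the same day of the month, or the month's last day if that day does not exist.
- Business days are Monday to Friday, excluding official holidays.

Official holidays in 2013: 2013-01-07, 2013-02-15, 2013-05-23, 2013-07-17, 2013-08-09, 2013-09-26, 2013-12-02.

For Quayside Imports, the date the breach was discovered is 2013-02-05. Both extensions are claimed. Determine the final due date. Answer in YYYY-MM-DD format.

2013-07-15

From 2013-02-05, 10 calendar days later is 2013-02-15.
2013-02-15 is a listed holiday, so it moves to the preceding business day, 2013-02-14 (Thursday).
With the 90-day extension, 2013-02-14 becomes 2013-05-15.
Since 2013-05-15 is a Wednesday and not a holiday, the date is unchanged.
The 2 months extension carries 2013-05-15 to 2013-07-15.
2013-07-15 is a Monday and not a listed holiday, so it stands.
So the filing is due 2013-07-15.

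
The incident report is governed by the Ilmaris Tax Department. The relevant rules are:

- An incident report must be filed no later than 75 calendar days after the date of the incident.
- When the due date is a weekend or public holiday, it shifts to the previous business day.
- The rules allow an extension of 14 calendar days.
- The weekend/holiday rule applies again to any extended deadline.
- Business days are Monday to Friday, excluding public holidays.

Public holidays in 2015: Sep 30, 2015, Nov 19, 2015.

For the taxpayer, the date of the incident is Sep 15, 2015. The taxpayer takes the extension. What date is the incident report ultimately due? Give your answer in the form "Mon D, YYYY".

Dec 11, 2015

Adding 75 calendar days to Sep 15, 2015 gives Nov 29, 2015.
Nov 29, 2015 falls on a Sunday. Rolling to the preceding business day gives Nov 27, 2015, a Friday.
Applying the 14-calendar-day extension: Nov 27, 2015 + 14 days = Dec 11, 2015.
Dec 11, 2015 (Friday) is already a business day.
So the filing is due Dec 11, 2015.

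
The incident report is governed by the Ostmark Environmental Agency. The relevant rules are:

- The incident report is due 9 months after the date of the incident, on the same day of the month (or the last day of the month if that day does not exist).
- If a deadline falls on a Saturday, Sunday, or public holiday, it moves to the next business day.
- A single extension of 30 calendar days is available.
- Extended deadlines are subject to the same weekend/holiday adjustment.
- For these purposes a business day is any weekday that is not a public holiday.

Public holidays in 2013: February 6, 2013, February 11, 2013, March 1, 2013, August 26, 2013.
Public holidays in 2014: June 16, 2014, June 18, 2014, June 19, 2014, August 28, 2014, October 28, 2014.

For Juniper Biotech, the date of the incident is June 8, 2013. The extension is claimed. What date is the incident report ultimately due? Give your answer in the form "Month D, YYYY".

9 months from June 8, 2013 is March 8, 2014.
March 8, 2014 is a Saturday, so it moves to the next business day, March 10, 2014 (Monday).
With the 30-day extension, March 10, 2014 becomes April 9, 2014.
April 9, 2014 falls on a Wednesday, which is a business day, so no adjustment is needed.
So the filing is due April 9, 2014.

April 9, 2014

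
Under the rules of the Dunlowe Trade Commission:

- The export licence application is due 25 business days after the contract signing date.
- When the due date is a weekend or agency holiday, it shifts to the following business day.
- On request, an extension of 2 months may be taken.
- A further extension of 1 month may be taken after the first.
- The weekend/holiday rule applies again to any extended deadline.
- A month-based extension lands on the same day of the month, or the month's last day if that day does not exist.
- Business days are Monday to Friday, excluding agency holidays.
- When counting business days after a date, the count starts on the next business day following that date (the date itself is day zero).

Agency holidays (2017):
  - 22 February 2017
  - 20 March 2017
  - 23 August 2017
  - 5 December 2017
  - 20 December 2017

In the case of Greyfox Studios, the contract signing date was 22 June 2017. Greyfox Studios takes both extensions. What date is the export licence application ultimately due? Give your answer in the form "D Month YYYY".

25 business days after 22 June 2017, excluding weekends and holidays, is 27 July 2017.
27 July 2017 is a Thursday and not a listed holiday, so it stands.
The 2 months extension carries 27 July 2017 to 27 September 2017.
27 September 2017 falls on a Wednesday, which is a business day, so no adjustment is needed.
Applying the 1 month extension: 1 month after 27 September 2017 is 27 October 2017.
27 October 2017 is a Friday and not a listed holiday, so it stands.
So the filing is due 27 October 2017.

27 October 2017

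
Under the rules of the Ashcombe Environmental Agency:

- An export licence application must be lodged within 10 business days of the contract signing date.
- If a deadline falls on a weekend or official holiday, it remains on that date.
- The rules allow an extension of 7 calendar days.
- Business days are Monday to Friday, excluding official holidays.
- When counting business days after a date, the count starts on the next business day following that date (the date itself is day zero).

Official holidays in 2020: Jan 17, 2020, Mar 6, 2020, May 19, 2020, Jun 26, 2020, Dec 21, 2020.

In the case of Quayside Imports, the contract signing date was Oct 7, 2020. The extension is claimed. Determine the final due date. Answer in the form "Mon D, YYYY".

Counting 10 business days after Oct 7, 2020 (skipping weekends and listed holidays) reaches Oct 21, 2020.
No adjustment is made for weekends or holidays, so Oct 21, 2020 stands.
Add the 7 calendar-day extension to Oct 21, 2020: Oct 28, 2020.
No adjustment is made for weekends or holidays, so Oct 28, 2020 stands.
Final deadline: Oct 28, 2020.

Oct 28, 2020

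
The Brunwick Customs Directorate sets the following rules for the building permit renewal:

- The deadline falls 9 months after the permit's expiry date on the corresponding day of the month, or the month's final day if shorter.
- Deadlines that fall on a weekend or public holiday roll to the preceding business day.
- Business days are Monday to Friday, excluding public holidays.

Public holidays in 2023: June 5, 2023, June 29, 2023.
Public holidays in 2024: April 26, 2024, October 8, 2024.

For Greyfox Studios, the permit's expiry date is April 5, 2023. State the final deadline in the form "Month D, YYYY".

January 5, 2024

Moving 9 months forward from April 5, 2023 on the corresponding day gives January 5, 2024.
January 5, 2024 falls on a Friday, which is a business day, so no adjustment is needed.
So the filing is due January 5, 2024.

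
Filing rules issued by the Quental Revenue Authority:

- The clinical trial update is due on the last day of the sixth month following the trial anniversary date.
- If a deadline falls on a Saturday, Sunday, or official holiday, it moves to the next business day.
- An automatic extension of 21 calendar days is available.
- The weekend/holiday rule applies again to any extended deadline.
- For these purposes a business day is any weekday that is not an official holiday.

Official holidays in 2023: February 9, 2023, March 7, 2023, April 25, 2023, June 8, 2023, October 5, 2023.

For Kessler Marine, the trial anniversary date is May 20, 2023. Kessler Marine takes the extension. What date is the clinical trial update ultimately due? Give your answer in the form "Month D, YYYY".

December 21, 2023

The sixth month after May 20, 2023 is November 2023, whose last day is November 30, 2023.
November 30, 2023 (Thursday) is already a business day.
Applying the 21-calendar-day extension: November 30, 2023 + 21 days = December 21, 2023.
December 21, 2023 falls on a Thursday, which is a business day, so no adjustment is needed.
So the filing is due December 21, 2023.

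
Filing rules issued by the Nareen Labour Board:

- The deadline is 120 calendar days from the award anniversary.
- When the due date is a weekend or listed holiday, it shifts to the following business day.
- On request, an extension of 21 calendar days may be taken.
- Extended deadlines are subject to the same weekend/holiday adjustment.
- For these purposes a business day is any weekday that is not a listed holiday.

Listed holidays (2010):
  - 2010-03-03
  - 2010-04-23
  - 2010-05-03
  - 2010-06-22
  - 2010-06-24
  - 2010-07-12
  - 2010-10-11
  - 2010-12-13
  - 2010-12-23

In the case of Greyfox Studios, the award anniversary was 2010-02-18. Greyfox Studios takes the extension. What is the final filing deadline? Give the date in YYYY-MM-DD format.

2010-07-09

From 2010-02-18, 120 calendar days later is 2010-06-18.
Since 2010-06-18 is a Friday and not a holiday, the date is unchanged.
Applying the 21-calendar-day extension: 2010-06-18 + 21 days = 2010-07-09.
2010-07-09 is a Friday and not a listed holiday, so it stands.
Deadline: 2010-07-09.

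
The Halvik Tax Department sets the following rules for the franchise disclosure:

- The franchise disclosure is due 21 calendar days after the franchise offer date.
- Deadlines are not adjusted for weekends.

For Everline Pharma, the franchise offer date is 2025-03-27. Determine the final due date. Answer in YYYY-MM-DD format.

Adding 21 calendar days to 2025-03-27 gives 2025-04-17.
2025-04-17 is a Thursday; no weekend or holiday adjustment applies.
Deadline: 2025-04-17.

2025-04-17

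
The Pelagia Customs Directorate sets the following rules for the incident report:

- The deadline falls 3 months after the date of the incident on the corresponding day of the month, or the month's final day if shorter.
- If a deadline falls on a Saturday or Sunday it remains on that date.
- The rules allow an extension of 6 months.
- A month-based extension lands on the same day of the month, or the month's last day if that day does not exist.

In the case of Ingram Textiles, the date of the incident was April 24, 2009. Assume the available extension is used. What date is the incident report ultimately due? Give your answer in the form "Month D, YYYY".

Moving 3 months forward from April 24, 2009 on the corresponding day gives July 24, 2009.
July 24, 2009 falls on a Friday. The rules make no weekend/holiday allowance, so it remains July 24, 2009.
Applying the 6 months extension: 6 months after July 24, 2009 is January 24, 2010.
No adjustment is made for weekends or holidays, so January 24, 2010 stands.
The final due date is January 24, 2010.

January 24, 2010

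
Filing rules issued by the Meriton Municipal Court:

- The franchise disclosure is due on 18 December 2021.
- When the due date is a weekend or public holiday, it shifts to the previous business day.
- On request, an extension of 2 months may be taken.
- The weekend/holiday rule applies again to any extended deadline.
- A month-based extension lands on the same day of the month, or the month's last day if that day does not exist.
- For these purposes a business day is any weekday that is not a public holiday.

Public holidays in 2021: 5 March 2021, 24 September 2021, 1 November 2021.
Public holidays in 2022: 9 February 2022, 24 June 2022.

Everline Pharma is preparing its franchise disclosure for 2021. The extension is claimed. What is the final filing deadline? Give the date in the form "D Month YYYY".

17 February 2022

The statutory due date is 18 December 2021.
18 December 2021 falls on a Saturday. Rolling to the preceding business day gives 17 December 2021, a Friday.
Applying the 2 months extension: 2 months after 17 December 2021 is 17 February 2022.
Since 17 February 2022 is a Thursday and not a holiday, the date is unchanged.
Deadline: 17 February 2022.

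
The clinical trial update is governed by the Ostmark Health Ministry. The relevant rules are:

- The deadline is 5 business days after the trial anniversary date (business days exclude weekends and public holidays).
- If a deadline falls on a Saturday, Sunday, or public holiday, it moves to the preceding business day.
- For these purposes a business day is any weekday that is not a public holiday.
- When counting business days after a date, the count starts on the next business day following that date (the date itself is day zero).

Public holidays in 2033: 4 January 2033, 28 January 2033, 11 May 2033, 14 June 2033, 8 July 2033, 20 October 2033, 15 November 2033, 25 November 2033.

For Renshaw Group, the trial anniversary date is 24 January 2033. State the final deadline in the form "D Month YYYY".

1 February 2033

5 business days after 24 January 2033, excluding weekends and holidays, is 1 February 2033.
1 February 2033 (Tuesday) is already a business day.
The final due date is 1 February 2033.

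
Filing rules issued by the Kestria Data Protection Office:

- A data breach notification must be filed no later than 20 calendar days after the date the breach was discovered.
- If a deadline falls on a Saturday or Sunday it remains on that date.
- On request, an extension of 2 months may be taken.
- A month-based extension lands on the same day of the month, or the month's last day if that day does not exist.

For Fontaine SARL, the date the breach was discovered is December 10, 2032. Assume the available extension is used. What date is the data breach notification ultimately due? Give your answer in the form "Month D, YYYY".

February 28, 2033

Adding 20 calendar days to December 10, 2032 gives December 30, 2032.
No adjustment is made for weekends or holidays, so December 30, 2032 stands.
Add 2 months to December 30, 2032: February 28, 2033 (day 30 does not exist in February, so the month's last day is used).
February 28, 2033 falls on a Monday. The rules make no weekend/holiday allowance, so it remains February 28, 2033.
So the filing is due February 28, 2033.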